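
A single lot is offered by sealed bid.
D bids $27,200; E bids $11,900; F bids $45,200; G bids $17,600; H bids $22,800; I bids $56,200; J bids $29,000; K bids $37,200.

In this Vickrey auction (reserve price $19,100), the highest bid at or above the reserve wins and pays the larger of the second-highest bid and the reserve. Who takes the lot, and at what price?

I pays $45,200

Rule: the highest bid at or above the reserve wins and pays the larger of the second-highest bid and the reserve.
Sorting bids: 56,200 (I) > 45,200 (F) > 37,200 (K) > 29,000 (J) > 27,200 (D) > 22,800 (H) > …
Highest eligible bid: I at $56,200.
Second-highest bid $45,200 exceeds the reserve $19,100 → payment $45,200.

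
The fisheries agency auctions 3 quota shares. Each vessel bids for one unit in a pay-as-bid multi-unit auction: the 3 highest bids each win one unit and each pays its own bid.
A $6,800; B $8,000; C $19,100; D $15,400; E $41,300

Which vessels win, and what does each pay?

Bids ranked high→low: 41,300 (E), 19,100 (C), 15,400 (D), 8,000 (B), 6,800 (A)
Winners (3 units): E, C, D.
Each winner pays its own bid: E $41,300, C $19,100, D $15,400.

E $41,300, C $19,100, D $15,400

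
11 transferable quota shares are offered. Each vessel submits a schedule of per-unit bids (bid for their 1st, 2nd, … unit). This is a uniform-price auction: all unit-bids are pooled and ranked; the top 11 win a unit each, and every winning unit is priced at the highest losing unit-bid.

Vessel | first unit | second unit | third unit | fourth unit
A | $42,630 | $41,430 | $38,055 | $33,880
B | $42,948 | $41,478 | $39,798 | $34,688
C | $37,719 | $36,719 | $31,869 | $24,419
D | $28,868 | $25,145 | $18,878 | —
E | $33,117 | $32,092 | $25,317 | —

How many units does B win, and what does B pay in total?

All unit-bids, highest first — top 11: 42,948 (B-1), 42,630 (A-1), 41,478 (B-2), 41,430 (A-2), 39,798 (B-3), 38,055 (A-3), 37,719 (C-1), 36,719 (C-2), 34,688 (B-4), 33,880 (A-4), 33,117 (E-1)
First bid not allocated: $32,092.
B wins 4 unit(s) at $32,092 each.

B: 4 units, pays $128,368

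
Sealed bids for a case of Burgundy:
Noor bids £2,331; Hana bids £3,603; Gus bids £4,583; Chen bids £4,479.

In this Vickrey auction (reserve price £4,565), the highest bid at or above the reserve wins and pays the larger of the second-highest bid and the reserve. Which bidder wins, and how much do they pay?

Bids in order: 4,583 (Gus) > 4,479 (Chen) > 3,603 (Hana) > 2,331 (Noor)
Highest eligible bid: Gus at £4,583.
max(second-highest £4,479, reserve £4,565) = £4,565.

Gus pays £4,565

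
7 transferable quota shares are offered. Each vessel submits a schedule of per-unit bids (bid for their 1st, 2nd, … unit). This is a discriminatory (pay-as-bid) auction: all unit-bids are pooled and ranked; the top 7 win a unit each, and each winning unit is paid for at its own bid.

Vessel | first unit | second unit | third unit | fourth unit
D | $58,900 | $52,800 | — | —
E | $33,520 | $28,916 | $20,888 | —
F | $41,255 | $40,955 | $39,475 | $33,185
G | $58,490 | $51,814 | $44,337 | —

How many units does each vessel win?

D 2, F 2, G 3

Merging the schedules and taking the best 7: 58,900 (D-1), 58,490 (G-1), 52,800 (D-2), 51,814 (G-2), 44,337 (G-3), 41,255 (F-1), 40,955 (F-2)
Next rejected bid: $39,475 (not a price — pay-as-bid).
Allocation: D 2, F 2, G 3.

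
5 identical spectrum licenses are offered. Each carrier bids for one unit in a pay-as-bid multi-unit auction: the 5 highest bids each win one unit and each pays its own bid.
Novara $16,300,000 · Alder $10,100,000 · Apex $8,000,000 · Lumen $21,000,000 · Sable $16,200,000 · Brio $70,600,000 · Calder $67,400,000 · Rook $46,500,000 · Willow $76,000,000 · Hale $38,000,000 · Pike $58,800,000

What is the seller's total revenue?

Total revenue: $319,300,000

Sorting: 76,000,000 (Willow), 70,600,000 (Brio), 67,400,000 (Calder), 58,800,000 (Pike), 46,500,000 (Rook), 38,000,000 (Hale), 21,000,000 (Lumen), …
Winners (5 units): Willow, Brio, Calder, Pike, Rook.
Total revenue = 76,000,000 + 70,600,000 + 67,400,000 + 58,800,000 + 46,500,000 = $319,300,000.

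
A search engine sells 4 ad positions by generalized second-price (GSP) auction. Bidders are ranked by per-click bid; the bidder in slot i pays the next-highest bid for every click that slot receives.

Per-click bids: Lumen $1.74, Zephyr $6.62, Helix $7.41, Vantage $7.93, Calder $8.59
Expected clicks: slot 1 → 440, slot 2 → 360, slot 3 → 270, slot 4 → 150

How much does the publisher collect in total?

Total revenue: $8205.20

Ranked by bid: $8.59 (Calder) > $7.93 (Vantage) > $7.41 (Helix) > $6.62 (Zephyr) > $1.74 (Lumen)
Slot 1: Calder pays $7.93 × 440 = $3489.20
Slot 2: Vantage pays $7.41 × 360 = $2667.60
Slot 3: Helix pays $6.62 × 270 = $1787.40
Slot 4: Zephyr pays $1.74 × 150 = $261.00
Total = $8205.20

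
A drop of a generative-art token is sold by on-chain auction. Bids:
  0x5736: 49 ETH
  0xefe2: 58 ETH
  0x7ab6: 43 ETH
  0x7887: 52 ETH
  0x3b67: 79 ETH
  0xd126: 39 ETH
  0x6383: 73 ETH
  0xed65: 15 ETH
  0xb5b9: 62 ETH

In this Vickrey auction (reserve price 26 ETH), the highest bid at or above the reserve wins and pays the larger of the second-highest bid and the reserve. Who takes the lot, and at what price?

0x3b67 pays 73 ETH

Bids in order: 79 (0x3b67) > 73 (0x6383) > 62 (0xb5b9) > 58 (0xefe2) > 52 (0x7887) > 49 (0x5736) > …
0x3b67 has the top bid at or above the reserve (79 ETH).
Second-highest bid 73 ETH exceeds the reserve 26 ETH → payment 73 ETH.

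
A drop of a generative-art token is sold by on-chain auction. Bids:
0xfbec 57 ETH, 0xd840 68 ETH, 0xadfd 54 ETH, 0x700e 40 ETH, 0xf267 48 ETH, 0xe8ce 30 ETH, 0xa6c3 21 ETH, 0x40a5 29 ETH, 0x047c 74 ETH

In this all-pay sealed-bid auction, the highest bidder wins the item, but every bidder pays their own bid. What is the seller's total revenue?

Total revenue: 421 ETH

Bids in order: 74 (0x047c) > 68 (0xd840) > 57 (0xfbec) > 54 (0xadfd) > 48 (0xf267) > 40 (0x700e) > …
0x047c wins with the top bid; all bids are sunk regardless.
Every bidder forfeits their bid regardless of winning.
Revenue = 57 + 68 + 54 + 40 + 48 + 30 + 21 + 29 + 74 = 421 ETH.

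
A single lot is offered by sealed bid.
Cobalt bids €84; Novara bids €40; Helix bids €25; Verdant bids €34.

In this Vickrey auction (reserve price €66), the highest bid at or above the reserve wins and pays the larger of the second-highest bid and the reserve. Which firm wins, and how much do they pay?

Cobalt pays €66

Bids ranked: 84 (Cobalt) > 40 (Novara) > 34 (Verdant) > 25 (Helix)
Highest eligible bid: Cobalt at €84.
Second-highest bid €40 is below the reserve €66, so the reserve binds → payment €66.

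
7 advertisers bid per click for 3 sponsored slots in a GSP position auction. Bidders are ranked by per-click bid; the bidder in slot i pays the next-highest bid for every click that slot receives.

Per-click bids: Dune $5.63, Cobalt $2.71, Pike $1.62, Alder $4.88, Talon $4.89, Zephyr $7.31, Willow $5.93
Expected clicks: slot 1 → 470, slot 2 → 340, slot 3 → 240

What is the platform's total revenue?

Sorting advertisers: $7.31 (Zephyr) > $5.93 (Willow) > $5.63 (Dune) > $4.89 (Talon) > …
Slot 1: Zephyr pays $5.93 × 470 = $2787.10
Slot 2: Willow pays $5.63 × 340 = $1914.20
Slot 3: Dune pays $4.89 × 240 = $1173.60
Total = $5874.90

Total revenue: $5874.90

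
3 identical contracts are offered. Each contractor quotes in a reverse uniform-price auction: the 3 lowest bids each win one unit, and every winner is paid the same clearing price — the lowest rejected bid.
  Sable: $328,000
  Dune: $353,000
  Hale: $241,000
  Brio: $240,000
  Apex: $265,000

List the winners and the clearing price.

Brio, Hale, Apex; each is paid $328,000

Ordering the bids: 240,000 (Brio), 241,000 (Hale), 265,000 (Apex), 328,000 (Sable), 353,000 (Dune)
Winners (3 units): Brio, Hale, Apex.
Lowest unsuccessful bid: $328,000 → clearing price.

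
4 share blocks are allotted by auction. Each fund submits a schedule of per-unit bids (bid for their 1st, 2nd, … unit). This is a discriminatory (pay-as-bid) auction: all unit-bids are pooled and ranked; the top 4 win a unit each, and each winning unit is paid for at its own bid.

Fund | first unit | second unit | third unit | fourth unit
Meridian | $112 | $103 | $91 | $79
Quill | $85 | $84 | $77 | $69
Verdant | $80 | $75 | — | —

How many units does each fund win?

Merging the schedules and taking the best 4: 112 (Meridian-1), 103 (Meridian-2), 91 (Meridian-3), 85 (Quill-1)
Next rejected bid: $84 (not a price — pay-as-bid).
Allocation: Meridian 3, Quill 1.

Meridian 3, Quill 1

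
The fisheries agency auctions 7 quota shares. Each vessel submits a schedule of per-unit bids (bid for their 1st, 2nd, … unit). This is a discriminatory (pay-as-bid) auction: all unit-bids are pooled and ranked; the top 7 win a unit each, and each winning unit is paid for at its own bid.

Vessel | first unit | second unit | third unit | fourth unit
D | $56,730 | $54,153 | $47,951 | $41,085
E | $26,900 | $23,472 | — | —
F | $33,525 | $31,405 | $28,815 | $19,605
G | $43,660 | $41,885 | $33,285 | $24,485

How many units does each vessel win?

D 4, F 1, G 2

Pooled unit-bids ranked (top 7): 56,730 (D-1), 54,153 (D-2), 47,951 (D-3), 43,660 (G-1), 41,885 (G-2), 41,085 (D-4), 33,525 (F-1)
Next rejected bid: $33,285 (not a price — pay-as-bid).
Allocation: D 4, F 1, G 2.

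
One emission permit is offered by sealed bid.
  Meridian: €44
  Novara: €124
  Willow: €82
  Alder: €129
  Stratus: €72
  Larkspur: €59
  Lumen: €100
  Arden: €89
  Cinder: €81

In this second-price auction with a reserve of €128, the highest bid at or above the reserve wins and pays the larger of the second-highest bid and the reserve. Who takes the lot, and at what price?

Alder pays €128

Bids in order: 129 (Alder) > 124 (Novara) > 100 (Lumen) > 89 (Arden) > 82 (Willow) > 81 (Cinder) > …
Highest eligible bid: Alder at €129.
max(second-highest €124, reserve €128) = €128.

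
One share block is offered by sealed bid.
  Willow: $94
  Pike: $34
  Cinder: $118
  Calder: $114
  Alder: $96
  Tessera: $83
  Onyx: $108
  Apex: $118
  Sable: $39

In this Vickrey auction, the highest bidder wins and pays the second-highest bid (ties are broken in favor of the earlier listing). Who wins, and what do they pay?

Rule: the highest bidder wins and pays the second-highest bid.
Bids in order: 118 (Cinder) > 118 (Apex) > 114 (Calder) > 108 (Onyx) > 96 (Alder) > 94 (Willow) > …
Tie at $118 → Cinder wins by tie-break.
Second-price: Cinder pays Apex's bid of $118.

Cinder pays $118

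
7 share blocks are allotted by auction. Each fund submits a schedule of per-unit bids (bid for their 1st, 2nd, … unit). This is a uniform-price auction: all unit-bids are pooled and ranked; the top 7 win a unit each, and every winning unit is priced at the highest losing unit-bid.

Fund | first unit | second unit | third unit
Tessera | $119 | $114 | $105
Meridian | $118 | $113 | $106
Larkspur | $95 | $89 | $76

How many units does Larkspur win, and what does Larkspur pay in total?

Pooled unit-bids ranked (top 7): 119 (Tessera-1), 118 (Meridian-1), 114 (Tessera-2), 113 (Meridian-2), 106 (Meridian-3), 105 (Tessera-3), 95 (Larkspur-1)
Highest rejected unit-bid = $89.
Larkspur wins 1 unit(s) at $89 each.

Larkspur: 1 unit, pays $89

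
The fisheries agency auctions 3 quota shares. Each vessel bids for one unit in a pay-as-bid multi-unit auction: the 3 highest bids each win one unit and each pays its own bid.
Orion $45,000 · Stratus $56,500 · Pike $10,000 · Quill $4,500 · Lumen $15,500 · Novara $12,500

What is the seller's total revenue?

Sorting: 56,500 (Stratus), 45,000 (Orion), 15,500 (Lumen), 12,500 (Novara), 10,000 (Pike), …
Winners (3 units): Stratus, Orion, Lumen.
Total revenue = 56,500 + 45,000 + 15,500 = $117,000.

Total revenue: $117,000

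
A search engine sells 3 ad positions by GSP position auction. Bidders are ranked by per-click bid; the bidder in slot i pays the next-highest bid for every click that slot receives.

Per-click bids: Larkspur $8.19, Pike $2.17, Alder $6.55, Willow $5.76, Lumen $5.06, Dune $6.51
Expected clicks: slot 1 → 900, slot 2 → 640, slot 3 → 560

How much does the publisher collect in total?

Total revenue: $13287.00

Ranked by bid: $8.19 (Larkspur) > $6.55 (Alder) > $6.51 (Dune) > $5.76 (Willow) > …
Slot 1: Larkspur pays $6.55 × 900 = $5895.00
Slot 2: Alder pays $6.51 × 640 = $4166.40
Slot 3: Dune pays $5.76 × 560 = $3225.60
Total = $13287.00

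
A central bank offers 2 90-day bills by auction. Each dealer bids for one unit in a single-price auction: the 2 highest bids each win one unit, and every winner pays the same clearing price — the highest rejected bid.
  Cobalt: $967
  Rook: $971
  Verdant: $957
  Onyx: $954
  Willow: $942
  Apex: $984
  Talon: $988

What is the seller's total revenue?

Total revenue: $1,942

Ordering the bids: 988 (Talon), 984 (Apex), 971 (Rook), 967 (Cobalt), …
Top 2: Talon, Apex.
First losing bid is Rook's $971, which sets the uniform price.
Total revenue = 2 × $971 = $1,942.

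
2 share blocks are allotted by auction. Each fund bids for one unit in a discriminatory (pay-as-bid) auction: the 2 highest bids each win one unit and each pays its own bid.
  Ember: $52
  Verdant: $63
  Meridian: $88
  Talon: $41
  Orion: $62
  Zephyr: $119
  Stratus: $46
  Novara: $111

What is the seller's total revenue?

Bids ranked high→low: 119 (Zephyr), 111 (Novara), 88 (Meridian), 63 (Verdant), …
Winners (2 units): Zephyr, Novara.
Total revenue = 119 + 111 = $230.

Total revenue: $230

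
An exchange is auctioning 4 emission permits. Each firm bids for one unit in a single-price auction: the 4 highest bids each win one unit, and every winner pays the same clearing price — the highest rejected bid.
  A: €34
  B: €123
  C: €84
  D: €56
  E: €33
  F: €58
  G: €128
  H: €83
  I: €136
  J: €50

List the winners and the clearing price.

Ordering the bids: 136 (I), 128 (G), 123 (B), 84 (C), 83 (H), 58 (F), …
Winners (4 units): I, G, B, C.
Highest unsuccessful bid: €83 → clearing price.

I, G, B, C; each pays €83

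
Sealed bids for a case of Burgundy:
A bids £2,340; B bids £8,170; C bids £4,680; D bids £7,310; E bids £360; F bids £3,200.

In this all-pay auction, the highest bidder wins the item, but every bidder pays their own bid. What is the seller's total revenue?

Total revenue: £26,060

Bids in order: 8,170 (B) > 7,310 (D) > 4,680 (C) > 3,200 (F) > 2,340 (A) > 360 (E)
Every bidder forfeits their bid regardless of winning.
Revenue = 2,340 + 8,170 + 4,680 + 7,310 + 360 + 3,200 = £26,060.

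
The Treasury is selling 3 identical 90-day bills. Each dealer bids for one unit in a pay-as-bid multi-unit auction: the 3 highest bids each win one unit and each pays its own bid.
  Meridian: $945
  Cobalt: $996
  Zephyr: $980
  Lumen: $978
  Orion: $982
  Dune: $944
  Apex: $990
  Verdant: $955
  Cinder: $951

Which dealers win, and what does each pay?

Ordering the bids: 996 (Cobalt), 990 (Apex), 982 (Orion), 980 (Zephyr), 978 (Lumen), …
Winners (3 units): Cobalt, Apex, Orion.
Each winner pays its own bid: Cobalt $996, Apex $990, Orion $982.

Cobalt $996, Apex $990, Orion $982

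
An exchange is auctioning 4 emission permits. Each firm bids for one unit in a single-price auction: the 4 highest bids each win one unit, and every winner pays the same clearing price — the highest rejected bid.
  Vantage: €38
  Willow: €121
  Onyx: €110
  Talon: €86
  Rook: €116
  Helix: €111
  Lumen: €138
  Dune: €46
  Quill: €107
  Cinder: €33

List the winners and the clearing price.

Ordering the bids: 138 (Lumen), 121 (Willow), 116 (Rook), 111 (Helix), 110 (Onyx), 107 (Quill), …
Winners (4 units): Lumen, Willow, Rook, Helix.
First losing bid is Onyx's €110, which sets the uniform price.

Lumen, Willow, Rook, Helix; each pays €110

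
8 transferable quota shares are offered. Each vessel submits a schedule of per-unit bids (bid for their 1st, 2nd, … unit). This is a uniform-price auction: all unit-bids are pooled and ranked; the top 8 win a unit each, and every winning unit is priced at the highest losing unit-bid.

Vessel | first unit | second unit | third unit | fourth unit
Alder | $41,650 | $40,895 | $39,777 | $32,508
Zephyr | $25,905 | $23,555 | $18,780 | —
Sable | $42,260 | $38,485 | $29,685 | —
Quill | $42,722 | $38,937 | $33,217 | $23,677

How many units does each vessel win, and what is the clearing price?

Alder 3, Quill 3, Sable 2; clearing price $32,508

Pooled unit-bids ranked (top 8): 42,722 (Quill-1), 42,260 (Sable-1), 41,650 (Alder-1), 40,895 (Alder-2), 39,777 (Alder-3), 38,937 (Quill-2), 38,485 (Sable-2), 33,217 (Quill-3)
First bid not allocated: $32,508.
Allocation: Alder 3, Quill 3, Sable 2.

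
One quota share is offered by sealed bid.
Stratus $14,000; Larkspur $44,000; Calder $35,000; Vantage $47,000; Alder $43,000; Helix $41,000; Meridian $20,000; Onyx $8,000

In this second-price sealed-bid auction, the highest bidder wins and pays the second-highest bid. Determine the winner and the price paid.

Bids in order: 47,000 (Vantage) > 44,000 (Larkspur) > 43,000 (Alder) > 41,000 (Helix) > 35,000 (Calder) > 20,000 (Meridian) > …
Second-price: Vantage pays Larkspur's bid of $44,000.

Vantage pays $44,000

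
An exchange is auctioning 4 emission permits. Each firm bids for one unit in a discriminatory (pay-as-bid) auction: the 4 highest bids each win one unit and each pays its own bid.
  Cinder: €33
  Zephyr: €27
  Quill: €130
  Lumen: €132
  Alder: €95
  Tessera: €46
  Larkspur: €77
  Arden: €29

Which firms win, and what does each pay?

Ordering the bids: 132 (Lumen), 130 (Quill), 95 (Alder), 77 (Larkspur), 46 (Tessera), 33 (Cinder), …
The 4 highest are Lumen, Quill, Alder, Larkspur.
Each winner pays its own bid: Lumen €132, Quill €130, Alder €95, Larkspur €77.

Lumen €132, Quill €130, Alder €95, Larkspur €77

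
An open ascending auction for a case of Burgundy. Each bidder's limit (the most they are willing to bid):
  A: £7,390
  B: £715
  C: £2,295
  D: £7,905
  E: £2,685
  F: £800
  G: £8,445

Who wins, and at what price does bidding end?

Limits in order: 8,445 (G) > 7,905 (D) > 7,390 (A) > 2,685 (E) > 2,295 (C) > 800 (F) > …
Once the price passes £7,905, only G is left; the hammer falls at D's limit of £7,905.

G wins at £7,905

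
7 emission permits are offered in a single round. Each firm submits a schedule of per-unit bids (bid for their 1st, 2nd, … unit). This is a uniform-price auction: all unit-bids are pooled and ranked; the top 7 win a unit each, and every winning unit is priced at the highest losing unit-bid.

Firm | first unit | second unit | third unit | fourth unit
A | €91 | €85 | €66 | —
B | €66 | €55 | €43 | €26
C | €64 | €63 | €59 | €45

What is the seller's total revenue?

Merging the schedules and taking the best 7: 91 (A-1), 85 (A-2), 66 (A-3), 66 (B-1), 64 (C-1), 63 (C-2), 59 (C-3)
First bid not allocated: €55.
Allocation: A 3, B 1, C 3. Every unit priced at €55.
Revenue = 7 × 55 = €385.

Total revenue: €385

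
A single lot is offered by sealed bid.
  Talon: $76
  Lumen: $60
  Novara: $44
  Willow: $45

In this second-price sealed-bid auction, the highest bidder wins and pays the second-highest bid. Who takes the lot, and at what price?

Talon pays $60

Bids in order: 76 (Talon) > 60 (Lumen) > 45 (Willow) > 44 (Novara)
Talon wins with the highest bid; price is set by the runner-up at $60.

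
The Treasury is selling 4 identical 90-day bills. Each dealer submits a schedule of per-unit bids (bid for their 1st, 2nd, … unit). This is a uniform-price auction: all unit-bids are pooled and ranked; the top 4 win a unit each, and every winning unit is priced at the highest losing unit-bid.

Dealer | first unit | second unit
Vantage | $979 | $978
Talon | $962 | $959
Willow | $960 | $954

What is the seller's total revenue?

Pooled unit-bids ranked (top 4): 979 (Vantage-1), 978 (Vantage-2), 962 (Talon-1), 960 (Willow-1)
The (k+1)-th unit-bid is $959.
Allocation: Talon 1, Vantage 2, Willow 1. Every unit priced at $959.
Revenue = 4 × 959 = $3,836.

Total revenue: $3,836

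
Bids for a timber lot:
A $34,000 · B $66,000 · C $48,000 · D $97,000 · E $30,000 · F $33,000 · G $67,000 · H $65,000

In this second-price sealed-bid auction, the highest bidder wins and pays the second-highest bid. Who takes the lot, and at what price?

D pays $67,000

Bids in order: 97,000 (D) > 67,000 (G) > 66,000 (B) > 65,000 (H) > 48,000 (C) > 34,000 (A) > …
Second-price: D pays G's bid of $67,000.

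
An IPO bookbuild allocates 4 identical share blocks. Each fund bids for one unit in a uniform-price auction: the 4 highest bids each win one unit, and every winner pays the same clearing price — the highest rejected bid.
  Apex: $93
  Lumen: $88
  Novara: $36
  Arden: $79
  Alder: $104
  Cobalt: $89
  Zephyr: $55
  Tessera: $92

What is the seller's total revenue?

Sorting: 104 (Alder), 93 (Apex), 92 (Tessera), 89 (Cobalt), 88 (Lumen), 79 (Arden), …
The 4 highest are Alder, Apex, Tessera, Cobalt.
Highest unsuccessful bid: $88 → clearing price.
Total revenue = 4 × $88 = $352.

Total revenue: $352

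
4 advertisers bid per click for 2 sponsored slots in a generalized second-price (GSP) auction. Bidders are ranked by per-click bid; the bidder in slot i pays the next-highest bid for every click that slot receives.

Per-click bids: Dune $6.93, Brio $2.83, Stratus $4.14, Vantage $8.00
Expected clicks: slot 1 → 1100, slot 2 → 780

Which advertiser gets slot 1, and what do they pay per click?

Vantage; $6.93 per click

Ranked by bid: $8.00 (Vantage) > $6.93 (Dune) > $4.14 (Stratus) > …
Slot 1 goes to the first-ranked bidder, Vantage, who pays the next bid down: $6.93/click.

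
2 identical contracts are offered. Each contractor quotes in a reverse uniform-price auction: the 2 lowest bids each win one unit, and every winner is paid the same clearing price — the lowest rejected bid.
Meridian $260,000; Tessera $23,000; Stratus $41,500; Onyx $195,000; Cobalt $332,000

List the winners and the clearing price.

Bids ranked low→high: 23,000 (Tessera), 41,500 (Stratus), 195,000 (Onyx), 260,000 (Meridian), …
The 2 lowest are Tessera, Stratus.
Lowest unsuccessful bid: $195,000 → clearing price.

Tessera, Stratus; each is paid $195,000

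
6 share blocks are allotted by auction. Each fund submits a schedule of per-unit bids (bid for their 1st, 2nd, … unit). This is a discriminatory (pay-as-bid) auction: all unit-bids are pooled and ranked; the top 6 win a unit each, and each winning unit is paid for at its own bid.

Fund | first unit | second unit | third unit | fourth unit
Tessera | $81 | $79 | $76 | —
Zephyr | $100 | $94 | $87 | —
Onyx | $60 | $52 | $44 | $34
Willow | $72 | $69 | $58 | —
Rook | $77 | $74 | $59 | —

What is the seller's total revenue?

Total revenue: $518

Merging the schedules and taking the best 6: 100 (Zephyr-1), 94 (Zephyr-2), 87 (Zephyr-3), 81 (Tessera-1), 79 (Tessera-2), 77 (Rook-1)
Next rejected bid: $76 (not a price — pay-as-bid).
Each winning unit pays its own bid.
Revenue = 100 + 94 + 87 + 81 + 79 + 77 = $518.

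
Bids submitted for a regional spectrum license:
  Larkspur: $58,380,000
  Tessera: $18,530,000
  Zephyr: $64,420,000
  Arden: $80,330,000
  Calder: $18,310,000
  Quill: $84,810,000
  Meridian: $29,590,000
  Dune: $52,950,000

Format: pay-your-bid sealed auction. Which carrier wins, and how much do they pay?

Rule: the highest bidder wins and pays their own bid.
Sorting bids: 84,810,000 (Quill) > 80,330,000 (Arden) > 64,420,000 (Zephyr) > 58,380,000 (Larkspur) > 52,950,000 (Dune) > 29,590,000 (Meridian) > …
Quill has the highest bid and pays exactly that: $84,810,000.

Quill pays $84,810,000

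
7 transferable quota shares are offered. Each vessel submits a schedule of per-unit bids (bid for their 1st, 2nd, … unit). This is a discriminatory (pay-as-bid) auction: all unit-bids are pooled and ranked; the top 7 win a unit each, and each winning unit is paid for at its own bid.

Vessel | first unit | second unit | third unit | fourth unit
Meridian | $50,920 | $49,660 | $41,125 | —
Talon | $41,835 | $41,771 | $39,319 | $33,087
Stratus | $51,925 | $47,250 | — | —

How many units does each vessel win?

All unit-bids, highest first — top 7: 51,925 (Stratus-1), 50,920 (Meridian-1), 49,660 (Meridian-2), 47,250 (Stratus-2), 41,835 (Talon-1), 41,771 (Talon-2), 41,125 (Meridian-3)
Next rejected bid: $39,319 (not a price — pay-as-bid).
Allocation: Meridian 3, Stratus 2, Talon 2.

Meridian 3, Stratus 2, Talon 2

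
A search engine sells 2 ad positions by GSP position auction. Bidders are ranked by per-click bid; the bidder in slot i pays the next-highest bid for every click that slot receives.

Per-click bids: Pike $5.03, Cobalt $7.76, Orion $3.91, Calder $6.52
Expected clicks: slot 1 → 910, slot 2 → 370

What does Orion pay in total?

Orion pays $0.00

Per-click bids in order: $7.76 (Cobalt) > $6.52 (Calder) > $5.03 (Pike) > …
Orion ranks below slot 2 → no slot, pays nothing.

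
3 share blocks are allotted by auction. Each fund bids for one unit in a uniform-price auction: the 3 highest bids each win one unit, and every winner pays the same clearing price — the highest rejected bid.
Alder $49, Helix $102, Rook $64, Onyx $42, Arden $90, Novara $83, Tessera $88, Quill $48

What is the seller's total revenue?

Sorting: 102 (Helix), 90 (Arden), 88 (Tessera), 83 (Novara), 64 (Rook), …
Winners (3 units): Helix, Arden, Tessera.
Highest unsuccessful bid: $83 → clearing price.
Total revenue = 3 × $83 = $249.

Total revenue: $249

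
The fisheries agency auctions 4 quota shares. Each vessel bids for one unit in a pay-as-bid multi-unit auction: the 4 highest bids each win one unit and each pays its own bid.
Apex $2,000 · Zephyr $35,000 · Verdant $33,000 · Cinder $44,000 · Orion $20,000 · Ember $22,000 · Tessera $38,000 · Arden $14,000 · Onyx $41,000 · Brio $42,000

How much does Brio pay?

Brio pays $42,000

Ordering the bids: 44,000 (Cinder), 42,000 (Brio), 41,000 (Onyx), 38,000 (Tessera), 35,000 (Zephyr), 33,000 (Verdant), …
Top 4: Cinder, Brio, Onyx, Tessera.
Brio wins → own bid $42,000.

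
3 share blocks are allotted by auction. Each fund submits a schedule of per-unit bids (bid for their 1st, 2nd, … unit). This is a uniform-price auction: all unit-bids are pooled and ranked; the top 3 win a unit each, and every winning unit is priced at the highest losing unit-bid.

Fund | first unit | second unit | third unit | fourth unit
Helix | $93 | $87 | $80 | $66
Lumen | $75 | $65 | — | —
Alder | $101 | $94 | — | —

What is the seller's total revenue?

Total revenue: $261

All unit-bids, highest first — top 3: 101 (Alder-1), 94 (Alder-2), 93 (Helix-1)
The (k+1)-th unit-bid is $87.
Allocation: Alder 2, Helix 1. Every unit priced at $87.
Revenue = 3 × 87 = $261.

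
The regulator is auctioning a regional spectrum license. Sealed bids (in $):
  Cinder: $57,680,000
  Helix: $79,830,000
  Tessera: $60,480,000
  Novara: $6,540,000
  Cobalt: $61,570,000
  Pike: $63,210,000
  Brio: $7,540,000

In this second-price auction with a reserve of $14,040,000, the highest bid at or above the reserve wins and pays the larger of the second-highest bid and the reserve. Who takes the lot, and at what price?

Helix pays $63,210,000

Bids in order: 79,830,000 (Helix) > 63,210,000 (Pike) > 61,570,000 (Cobalt) > 60,480,000 (Tessera) > 57,680,000 (Cinder) > 7,540,000 (Brio) > …
Highest eligible bid: Helix at $79,830,000.
Second-highest bid $63,210,000 exceeds the reserve $14,040,000 → payment $63,210,000.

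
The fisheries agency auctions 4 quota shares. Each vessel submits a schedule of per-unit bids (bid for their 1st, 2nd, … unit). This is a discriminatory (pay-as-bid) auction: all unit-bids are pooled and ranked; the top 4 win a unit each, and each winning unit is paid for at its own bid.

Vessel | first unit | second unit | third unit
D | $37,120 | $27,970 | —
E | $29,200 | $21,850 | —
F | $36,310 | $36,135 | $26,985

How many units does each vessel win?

All unit-bids, highest first — top 4: 37,120 (D-1), 36,310 (F-1), 36,135 (F-2), 29,200 (E-1)
Next rejected bid: $27,970 (not a price — pay-as-bid).
Allocation: D 1, E 1, F 2.

D 1, E 1, F 2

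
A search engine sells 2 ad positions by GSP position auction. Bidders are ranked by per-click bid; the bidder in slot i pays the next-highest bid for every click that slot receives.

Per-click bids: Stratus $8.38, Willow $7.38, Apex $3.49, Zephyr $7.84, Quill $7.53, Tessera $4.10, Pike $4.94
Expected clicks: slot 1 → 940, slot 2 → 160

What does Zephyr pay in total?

Zephyr pays $1204.80

Ranked by bid: $8.38 (Stratus) > $7.84 (Zephyr) > $7.53 (Quill) > …
Zephyr holds slot 2 → pays next bid $7.53 × 160 clicks = $1204.80.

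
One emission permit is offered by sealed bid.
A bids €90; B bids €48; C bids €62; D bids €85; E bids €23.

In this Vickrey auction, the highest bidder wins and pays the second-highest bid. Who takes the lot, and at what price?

Rule: the highest bidder wins and pays the second-highest bid.
Bids ranked: 90 (A) > 85 (D) > 62 (C) > 48 (B) > 23 (E)
Second-price: A pays D's bid of €85.

A pays €85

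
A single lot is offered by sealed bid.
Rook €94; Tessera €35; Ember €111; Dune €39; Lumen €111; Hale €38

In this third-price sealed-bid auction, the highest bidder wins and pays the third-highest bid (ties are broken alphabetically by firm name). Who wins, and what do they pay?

Ember pays €94

Bids in order: 111 (Ember) > 111 (Lumen) > 94 (Rook) > 39 (Dune) > 38 (Hale) > 35 (Tessera)
Ember and Lumen tie at €111; tie-break gives it to Ember.
Ember is highest; pays the third-highest bid, €94.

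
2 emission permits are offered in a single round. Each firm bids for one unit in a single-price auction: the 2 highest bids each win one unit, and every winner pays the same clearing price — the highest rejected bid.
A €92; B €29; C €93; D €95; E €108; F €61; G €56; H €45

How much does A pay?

A pays €0

Sorting: 108 (E), 95 (D), 93 (C), 92 (A), …
The 2 highest are E, D.
Highest unsuccessful bid: €93 → clearing price.
A does not win → pays €0.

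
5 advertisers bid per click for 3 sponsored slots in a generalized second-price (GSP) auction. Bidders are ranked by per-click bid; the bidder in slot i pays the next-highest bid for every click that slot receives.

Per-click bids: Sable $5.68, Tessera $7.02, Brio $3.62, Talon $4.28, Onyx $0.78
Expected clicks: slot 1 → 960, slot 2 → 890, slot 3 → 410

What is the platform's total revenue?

Sorting advertisers: $7.02 (Tessera) > $5.68 (Sable) > $4.28 (Talon) > $3.62 (Brio) > …
Slot 1: Tessera pays $5.68 × 960 = $5452.80
Slot 2: Sable pays $4.28 × 890 = $3809.20
Slot 3: Talon pays $3.62 × 410 = $1484.20
Total = $10746.20

Total revenue: $10746.20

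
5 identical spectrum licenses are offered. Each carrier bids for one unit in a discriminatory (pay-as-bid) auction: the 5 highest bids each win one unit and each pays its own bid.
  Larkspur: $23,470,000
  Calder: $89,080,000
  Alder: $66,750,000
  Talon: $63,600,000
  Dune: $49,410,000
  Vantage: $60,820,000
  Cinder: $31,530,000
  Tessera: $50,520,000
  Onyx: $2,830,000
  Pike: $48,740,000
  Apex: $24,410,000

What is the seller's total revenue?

Total revenue: $330,770,000

Ordering the bids: 89,080,000 (Calder), 66,750,000 (Alder), 63,600,000 (Talon), 60,820,000 (Vantage), 50,520,000 (Tessera), 49,410,000 (Dune), 48,740,000 (Pike), …
Winners (5 units): Calder, Alder, Talon, Vantage, Tessera.
Total revenue = 89,080,000 + 66,750,000 + 63,600,000 + 60,820,000 + 50,520,000 = $330,770,000.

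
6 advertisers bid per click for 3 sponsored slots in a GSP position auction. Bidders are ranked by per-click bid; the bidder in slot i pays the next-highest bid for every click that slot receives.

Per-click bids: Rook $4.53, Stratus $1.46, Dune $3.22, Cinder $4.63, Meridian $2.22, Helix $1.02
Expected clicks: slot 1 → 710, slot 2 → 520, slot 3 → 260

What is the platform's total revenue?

Sorting advertisers: $4.63 (Cinder) > $4.53 (Rook) > $3.22 (Dune) > $2.22 (Meridian) > …
Slot 1: Cinder pays $4.53 × 710 = $3216.30
Slot 2: Rook pays $3.22 × 520 = $1674.40
Slot 3: Dune pays $2.22 × 260 = $577.20
Total = $5467.90

Total revenue: $5467.90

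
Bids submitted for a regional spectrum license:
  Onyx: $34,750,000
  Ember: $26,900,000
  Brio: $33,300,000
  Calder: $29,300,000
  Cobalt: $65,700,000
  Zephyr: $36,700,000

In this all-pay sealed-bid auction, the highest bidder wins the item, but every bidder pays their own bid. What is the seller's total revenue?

All-pay sealed-bid auction: the highest bidder wins the item, but every bidder pays their own bid.
Bids ranked: 65,700,000 (Cobalt) > 36,700,000 (Zephyr) > 34,750,000 (Onyx) > 33,300,000 (Brio) > 29,300,000 (Calder) > 26,900,000 (Ember)
Cobalt wins with the top bid; all bids are sunk regardless.
Every bidder forfeits their bid regardless of winning.
Revenue = 34,750,000 + 26,900,000 + 33,300,000 + 29,300,000 + 65,700,000 + 36,700,000 = $226,650,000.

Total revenue: $226,650,000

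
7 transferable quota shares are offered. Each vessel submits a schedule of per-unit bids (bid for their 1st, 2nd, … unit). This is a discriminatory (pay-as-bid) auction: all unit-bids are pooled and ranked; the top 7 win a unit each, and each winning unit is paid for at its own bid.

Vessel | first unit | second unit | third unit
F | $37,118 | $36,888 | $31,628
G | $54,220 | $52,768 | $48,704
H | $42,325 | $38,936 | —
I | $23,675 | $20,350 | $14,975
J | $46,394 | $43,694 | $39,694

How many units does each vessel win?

Merging the schedules and taking the best 7: 54,220 (G-1), 52,768 (G-2), 48,704 (G-3), 46,394 (J-1), 43,694 (J-2), 42,325 (H-1), 39,694 (J-3)
Next rejected bid: $38,936 (not a price — pay-as-bid).
Allocation: G 3, H 1, J 3.

G 3, H 1, J 3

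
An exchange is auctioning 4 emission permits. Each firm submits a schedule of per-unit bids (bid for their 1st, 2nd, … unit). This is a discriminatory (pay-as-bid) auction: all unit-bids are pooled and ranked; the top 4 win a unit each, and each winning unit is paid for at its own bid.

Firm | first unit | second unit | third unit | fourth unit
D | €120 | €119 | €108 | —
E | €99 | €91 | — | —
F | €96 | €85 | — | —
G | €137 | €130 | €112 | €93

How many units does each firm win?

Pooled unit-bids ranked (top 4): 137 (G-1), 130 (G-2), 120 (D-1), 119 (D-2)
Next rejected bid: €112 (not a price — pay-as-bid).
Allocation: D 2, G 2.

D 2, G 2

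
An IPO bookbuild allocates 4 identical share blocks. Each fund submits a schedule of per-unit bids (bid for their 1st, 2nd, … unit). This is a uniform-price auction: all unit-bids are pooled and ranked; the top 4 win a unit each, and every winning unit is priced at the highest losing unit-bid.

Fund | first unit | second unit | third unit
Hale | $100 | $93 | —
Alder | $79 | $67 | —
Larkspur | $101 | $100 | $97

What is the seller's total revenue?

Total revenue: $372

All unit-bids, highest first — top 4: 101 (Larkspur-1), 100 (Hale-1), 100 (Larkspur-2), 97 (Larkspur-3)
First bid not allocated: $93.
Allocation: Hale 1, Larkspur 3. Every unit priced at $93.
Revenue = 4 × 93 = $372.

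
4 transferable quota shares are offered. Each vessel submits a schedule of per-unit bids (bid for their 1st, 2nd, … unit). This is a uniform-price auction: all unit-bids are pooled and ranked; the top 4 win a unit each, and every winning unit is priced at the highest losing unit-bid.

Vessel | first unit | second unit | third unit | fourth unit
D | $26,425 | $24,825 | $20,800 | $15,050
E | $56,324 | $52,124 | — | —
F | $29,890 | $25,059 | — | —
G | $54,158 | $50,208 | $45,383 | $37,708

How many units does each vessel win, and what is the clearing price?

E 2, G 2; clearing price $45,383

Pooled unit-bids ranked (top 4): 56,324 (E-1), 54,158 (G-1), 52,124 (E-2), 50,208 (G-2)
Highest rejected unit-bid = $45,383.
Allocation: E 2, G 2.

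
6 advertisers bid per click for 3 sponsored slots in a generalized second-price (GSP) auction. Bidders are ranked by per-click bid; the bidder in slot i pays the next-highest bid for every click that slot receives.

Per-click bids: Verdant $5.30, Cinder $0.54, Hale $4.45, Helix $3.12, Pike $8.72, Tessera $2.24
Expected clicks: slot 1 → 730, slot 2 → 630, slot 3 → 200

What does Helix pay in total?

Helix pays $0.00

Ranked by bid: $8.72 (Pike) > $5.30 (Verdant) > $4.45 (Hale) > $3.12 (Helix) > …
Helix ranks below slot 3 → no slot, pays nothing.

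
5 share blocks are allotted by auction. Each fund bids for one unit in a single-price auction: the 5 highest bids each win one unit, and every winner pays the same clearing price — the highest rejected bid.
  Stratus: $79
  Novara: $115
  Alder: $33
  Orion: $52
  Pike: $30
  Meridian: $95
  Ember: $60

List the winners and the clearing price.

Novara, Meridian, Stratus, Ember, Orion; each pays $33

Bids ranked high→low: 115 (Novara), 95 (Meridian), 79 (Stratus), 60 (Ember), 52 (Orion), 33 (Alder), 30 (Pike)
Winners (5 units): Novara, Meridian, Stratus, Ember, Orion.
First losing bid is Alder's $33, which sets the uniform price.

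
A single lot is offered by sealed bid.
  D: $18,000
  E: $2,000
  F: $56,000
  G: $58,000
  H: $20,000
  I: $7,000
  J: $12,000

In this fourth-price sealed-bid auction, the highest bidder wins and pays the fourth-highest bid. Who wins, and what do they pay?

Bids ranked: 58,000 (G) > 56,000 (F) > 20,000 (H) > 18,000 (D) > 12,000 (J) > 7,000 (I) > …
G wins; payment is bid #4 in the ranking = $18,000.

G pays $18,000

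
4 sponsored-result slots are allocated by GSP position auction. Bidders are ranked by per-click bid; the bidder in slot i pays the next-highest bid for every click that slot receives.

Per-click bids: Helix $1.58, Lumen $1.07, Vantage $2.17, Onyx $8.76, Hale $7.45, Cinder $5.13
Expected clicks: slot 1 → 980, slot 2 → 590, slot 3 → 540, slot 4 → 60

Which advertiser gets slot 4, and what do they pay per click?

Sorting advertisers: $8.76 (Onyx) > $7.45 (Hale) > $5.13 (Cinder) > $2.17 (Vantage) > $1.58 (Helix) > …
Slot 4 goes to the fourth-ranked bidder, Vantage, who pays the next bid down: $1.58/click.

Vantage; $1.58 per click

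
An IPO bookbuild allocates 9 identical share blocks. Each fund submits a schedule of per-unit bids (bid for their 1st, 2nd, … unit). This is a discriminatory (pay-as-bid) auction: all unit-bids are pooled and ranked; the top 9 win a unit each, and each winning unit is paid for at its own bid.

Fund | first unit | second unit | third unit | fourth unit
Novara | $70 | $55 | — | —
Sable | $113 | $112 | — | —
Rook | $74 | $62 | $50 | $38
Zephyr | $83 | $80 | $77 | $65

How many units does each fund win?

Novara 1, Rook 2, Sable 2, Zephyr 4

All unit-bids, highest first — top 9: 113 (Sable-1), 112 (Sable-2), 83 (Zephyr-1), 80 (Zephyr-2), 77 (Zephyr-3), 74 (Rook-1), 70 (Novara-1), 65 (Zephyr-4), 62 (Rook-2)
Next rejected bid: $55 (not a price — pay-as-bid).
Allocation: Novara 1, Rook 2, Sable 2, Zephyr 4.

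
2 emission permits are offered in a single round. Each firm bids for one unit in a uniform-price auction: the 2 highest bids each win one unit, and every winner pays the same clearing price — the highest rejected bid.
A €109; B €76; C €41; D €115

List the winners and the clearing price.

Bids ranked high→low: 115 (D), 109 (A), 76 (B), 41 (C)
Top 2: D, A.
First losing bid is B's €76, which sets the uniform price.

D, A; each pays €76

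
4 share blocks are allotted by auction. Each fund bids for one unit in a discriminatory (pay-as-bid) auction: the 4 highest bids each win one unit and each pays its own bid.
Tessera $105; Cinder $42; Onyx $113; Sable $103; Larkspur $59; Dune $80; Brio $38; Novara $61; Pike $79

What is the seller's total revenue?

Bids ranked high→low: 113 (Onyx), 105 (Tessera), 103 (Sable), 80 (Dune), 79 (Pike), 61 (Novara), …
The 4 highest are Onyx, Tessera, Sable, Dune.
Total revenue = 113 + 105 + 103 + 80 = $401.

Total revenue: $401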